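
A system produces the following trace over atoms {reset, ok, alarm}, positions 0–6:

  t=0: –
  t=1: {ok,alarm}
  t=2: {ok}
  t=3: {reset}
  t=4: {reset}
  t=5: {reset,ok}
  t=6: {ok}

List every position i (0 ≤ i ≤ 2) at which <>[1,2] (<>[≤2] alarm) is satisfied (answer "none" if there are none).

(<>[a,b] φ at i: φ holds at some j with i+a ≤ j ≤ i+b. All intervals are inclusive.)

0

Evaluate at each i in [0,2]:
  i=0: ✓ (witness j=1)
  i=1: ✗ (none in [2,3])
  i=2: ✗ (none in [3,4])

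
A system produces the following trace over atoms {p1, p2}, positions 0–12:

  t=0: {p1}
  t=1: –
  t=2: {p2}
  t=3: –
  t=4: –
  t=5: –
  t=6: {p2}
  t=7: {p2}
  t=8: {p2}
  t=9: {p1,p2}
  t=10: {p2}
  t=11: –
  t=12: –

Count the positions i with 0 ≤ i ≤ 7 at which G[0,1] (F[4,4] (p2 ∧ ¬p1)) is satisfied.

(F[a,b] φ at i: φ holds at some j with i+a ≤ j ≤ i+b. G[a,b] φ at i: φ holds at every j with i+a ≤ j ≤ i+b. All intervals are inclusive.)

Evaluate at each i in [0,7]:
  i=0: ✗ (fails at j=0)
  i=1: ✗ (fails at j=1)
  i=2: ✓ (all of [2,3])
  i=3: ✓ (all of [3,4])
  i=4: ✗ (fails at j=5)
  i=5: ✗ (fails at j=5)
  i=6: ✗ (fails at j=7)
  i=7: ✗ (fails at j=7)
Positions where it holds: {2, 3} → 2.

2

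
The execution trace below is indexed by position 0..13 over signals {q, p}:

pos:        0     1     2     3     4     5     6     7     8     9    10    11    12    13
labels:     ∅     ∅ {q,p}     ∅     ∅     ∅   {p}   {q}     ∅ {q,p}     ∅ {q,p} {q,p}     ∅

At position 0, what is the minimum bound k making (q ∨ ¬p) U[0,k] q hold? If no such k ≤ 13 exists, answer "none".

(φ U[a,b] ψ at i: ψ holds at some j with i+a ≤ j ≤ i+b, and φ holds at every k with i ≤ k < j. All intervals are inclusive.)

2

Need earliest j ≥ 0 with q, and (q ∨ ¬p) at every k in [0,j-1].
  j=0: rhs fails.
  j=1: rhs fails.
  j=2: rhs holds; lhs holds on [0,1]. k = 2.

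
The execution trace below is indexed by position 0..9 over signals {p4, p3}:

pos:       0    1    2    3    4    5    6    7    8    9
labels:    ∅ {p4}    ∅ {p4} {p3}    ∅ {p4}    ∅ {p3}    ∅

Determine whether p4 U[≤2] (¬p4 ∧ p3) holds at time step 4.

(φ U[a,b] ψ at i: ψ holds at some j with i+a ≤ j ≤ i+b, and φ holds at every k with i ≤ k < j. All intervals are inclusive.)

Need some j in [4,6] with (¬p4 ∧ p3), and p4 at every k in [4,j-1].
  j=4: (¬p4 ∧ p3) holds; no prefix to check → satisfied.

True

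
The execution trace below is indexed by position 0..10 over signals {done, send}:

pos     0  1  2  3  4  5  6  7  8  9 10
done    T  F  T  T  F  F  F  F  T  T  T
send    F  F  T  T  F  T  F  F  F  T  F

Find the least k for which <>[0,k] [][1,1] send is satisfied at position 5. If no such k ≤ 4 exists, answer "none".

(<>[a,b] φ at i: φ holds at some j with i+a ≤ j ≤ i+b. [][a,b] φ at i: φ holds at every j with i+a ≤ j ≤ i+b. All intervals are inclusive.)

Scan j = 5,6,… for [][1,1] send:
  j=5: fails
  j=6: fails
  j=7: fails
  j=8: holds
First hit at j=8, so smallest k = 8-5 = 3.

3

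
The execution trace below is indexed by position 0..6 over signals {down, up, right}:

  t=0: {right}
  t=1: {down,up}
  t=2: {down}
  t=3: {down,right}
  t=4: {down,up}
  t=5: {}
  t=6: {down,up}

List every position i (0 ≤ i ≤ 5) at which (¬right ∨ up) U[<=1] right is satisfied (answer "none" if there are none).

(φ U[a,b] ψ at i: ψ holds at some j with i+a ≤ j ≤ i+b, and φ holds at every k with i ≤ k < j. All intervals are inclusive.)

0, 2, 3

Evaluate at each i in [0,5]:
  i=0: ✓ (rhs at j=0)
  i=1: ✗ (no rhs in [1,2])
  i=2: ✓ (rhs at j=3; lhs holds on [2,2])
  i=3: ✓ (rhs at j=3)
  i=4: ✗ (no rhs in [4,5])
  i=5: ✗ (no rhs in [5,6])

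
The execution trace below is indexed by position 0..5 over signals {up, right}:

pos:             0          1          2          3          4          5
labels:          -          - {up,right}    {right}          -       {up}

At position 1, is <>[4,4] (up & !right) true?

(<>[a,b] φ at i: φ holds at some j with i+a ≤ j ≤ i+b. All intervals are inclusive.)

Yes

Check (up & !right) at each j in [5,5]:
  j=5: true
Found at j=5 → formula holds.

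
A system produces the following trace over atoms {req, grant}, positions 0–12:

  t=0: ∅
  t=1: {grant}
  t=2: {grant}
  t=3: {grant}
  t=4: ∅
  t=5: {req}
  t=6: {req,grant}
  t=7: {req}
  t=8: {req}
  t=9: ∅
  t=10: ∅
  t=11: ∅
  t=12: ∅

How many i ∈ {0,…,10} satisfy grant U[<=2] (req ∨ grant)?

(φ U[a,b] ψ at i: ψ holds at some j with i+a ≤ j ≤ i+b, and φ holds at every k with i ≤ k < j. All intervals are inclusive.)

7

Evaluate at each i in [0,10]:
  i=0: ✗ (lhs fails at k=0 before rhs at j=1)
  i=1: ✓ (rhs at j=1)
  i=2: ✓ (rhs at j=2)
  i=3: ✓ (rhs at j=3)
  i=4: ✗ (lhs fails at k=4 before rhs at j=5)
  i=5: ✓ (rhs at j=5)
  i=6: ✓ (rhs at j=6)
  i=7: ✓ (rhs at j=7)
  i=8: ✓ (rhs at j=8)
  i=9: ✗ (no rhs in [9,11])
  i=10: ✗ (no rhs in [10,12])
Positions where it holds: {1, 2, 3, 5, 6, 7, 8} → 7.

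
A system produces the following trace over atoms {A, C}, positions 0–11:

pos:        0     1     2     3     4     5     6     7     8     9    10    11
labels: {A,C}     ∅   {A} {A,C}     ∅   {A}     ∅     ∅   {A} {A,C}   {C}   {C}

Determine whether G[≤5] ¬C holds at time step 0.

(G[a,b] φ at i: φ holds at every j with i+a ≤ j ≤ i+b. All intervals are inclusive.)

Check ¬C at every j in [0,5]:
  j=0: false
  j=1: true
  j=2: true
  j=3: false
  j=4: true
  j=5: true
Fails at j=0 → formula fails.

No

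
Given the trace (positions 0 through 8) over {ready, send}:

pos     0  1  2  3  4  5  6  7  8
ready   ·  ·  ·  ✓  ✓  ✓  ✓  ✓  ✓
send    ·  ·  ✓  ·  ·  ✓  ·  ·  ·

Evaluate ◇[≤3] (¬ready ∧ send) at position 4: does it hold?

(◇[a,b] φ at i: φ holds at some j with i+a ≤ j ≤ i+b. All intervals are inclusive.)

False

Check (¬ready ∧ send) at each j in [4,7]:
  j=4: false
  j=5: false
  j=6: false
  j=7: false
No position in the window satisfies it → formula fails.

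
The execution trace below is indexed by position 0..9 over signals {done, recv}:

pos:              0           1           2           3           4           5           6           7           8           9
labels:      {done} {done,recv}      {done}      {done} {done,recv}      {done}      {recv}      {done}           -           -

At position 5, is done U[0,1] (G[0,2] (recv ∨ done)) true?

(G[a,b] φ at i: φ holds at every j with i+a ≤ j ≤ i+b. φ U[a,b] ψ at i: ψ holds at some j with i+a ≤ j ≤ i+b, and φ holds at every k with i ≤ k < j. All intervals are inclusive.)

Holds

Need some j in [5,6] with G[0,2] (recv ∨ done), and done at every k in [5,j-1].
  j=5: G[0,2] (recv ∨ done) holds; no prefix to check → satisfied.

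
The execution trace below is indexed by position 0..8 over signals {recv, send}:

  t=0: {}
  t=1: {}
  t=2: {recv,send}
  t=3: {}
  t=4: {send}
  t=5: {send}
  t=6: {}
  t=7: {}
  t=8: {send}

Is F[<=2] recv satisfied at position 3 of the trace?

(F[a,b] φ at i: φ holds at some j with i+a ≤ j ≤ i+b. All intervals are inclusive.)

No

Check recv at each j in [3,5]:
  j=3: false
  j=4: false
  j=5: false
No position in the window satisfies it → formula fails.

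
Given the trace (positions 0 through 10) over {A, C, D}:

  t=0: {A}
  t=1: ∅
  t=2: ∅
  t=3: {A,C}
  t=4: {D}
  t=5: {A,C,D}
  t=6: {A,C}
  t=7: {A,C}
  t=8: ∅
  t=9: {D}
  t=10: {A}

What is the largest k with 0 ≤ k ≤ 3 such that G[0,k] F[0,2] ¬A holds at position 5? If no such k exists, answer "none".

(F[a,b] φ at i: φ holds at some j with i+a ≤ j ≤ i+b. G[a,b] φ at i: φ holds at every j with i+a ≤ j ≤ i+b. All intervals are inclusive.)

none

F[0,2] ¬A must hold from j=5 onward; find where it first fails.
  j=5: fails → no k works.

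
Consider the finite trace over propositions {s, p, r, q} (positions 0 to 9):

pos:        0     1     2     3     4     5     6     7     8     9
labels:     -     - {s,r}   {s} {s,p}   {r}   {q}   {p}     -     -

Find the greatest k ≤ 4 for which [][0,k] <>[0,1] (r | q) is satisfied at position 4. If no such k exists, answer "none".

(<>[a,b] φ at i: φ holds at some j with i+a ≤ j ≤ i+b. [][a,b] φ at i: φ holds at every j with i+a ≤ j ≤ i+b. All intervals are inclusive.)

<>[0,1] (r | q) must hold from j=4 onward; find where it first fails.
  j=4: holds
  j=5: holds
  j=6: holds
  j=7: fails
Holds on [4,6], so largest k = 2.

2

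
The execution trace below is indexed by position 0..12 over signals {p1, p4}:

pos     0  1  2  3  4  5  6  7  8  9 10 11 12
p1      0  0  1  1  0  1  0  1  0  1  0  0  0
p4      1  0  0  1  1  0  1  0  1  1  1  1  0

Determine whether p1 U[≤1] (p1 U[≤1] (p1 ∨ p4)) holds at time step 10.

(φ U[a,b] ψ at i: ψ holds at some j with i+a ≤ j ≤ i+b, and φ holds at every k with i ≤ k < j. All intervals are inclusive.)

True

Need some j in [10,11] with (p1 U[≤1] (p1 ∨ p4)), and p1 at every k in [10,j-1].
  j=10: (p1 U[≤1] (p1 ∨ p4)) holds; no prefix to check → satisfied.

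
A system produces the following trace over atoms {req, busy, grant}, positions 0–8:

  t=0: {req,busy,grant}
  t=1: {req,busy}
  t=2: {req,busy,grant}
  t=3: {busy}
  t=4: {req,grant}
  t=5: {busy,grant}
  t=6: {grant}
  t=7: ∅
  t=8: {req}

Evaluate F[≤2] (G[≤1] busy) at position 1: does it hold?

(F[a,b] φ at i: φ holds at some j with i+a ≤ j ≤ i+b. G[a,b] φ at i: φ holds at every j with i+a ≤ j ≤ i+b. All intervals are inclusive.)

Check G[≤1] busy at each j in [1,3]:
  j=1: holds on [1,2]
  j=2: holds on [2,3]
  j=3: fails at 4
Found at j=1 → formula holds.

True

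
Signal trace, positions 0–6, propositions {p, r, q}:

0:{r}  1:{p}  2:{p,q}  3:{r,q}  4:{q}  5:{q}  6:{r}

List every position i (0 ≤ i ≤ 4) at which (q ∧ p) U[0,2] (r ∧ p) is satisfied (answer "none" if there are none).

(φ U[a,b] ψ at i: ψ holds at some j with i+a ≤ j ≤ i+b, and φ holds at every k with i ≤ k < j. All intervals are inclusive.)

Evaluate at each i in [0,4]:
  i=0: ✗ (no rhs in [0,2])
  i=1: ✗ (no rhs in [1,3])
  i=2: ✗ (no rhs in [2,4])
  i=3: ✗ (no rhs in [3,5])
  i=4: ✗ (no rhs in [4,6])

none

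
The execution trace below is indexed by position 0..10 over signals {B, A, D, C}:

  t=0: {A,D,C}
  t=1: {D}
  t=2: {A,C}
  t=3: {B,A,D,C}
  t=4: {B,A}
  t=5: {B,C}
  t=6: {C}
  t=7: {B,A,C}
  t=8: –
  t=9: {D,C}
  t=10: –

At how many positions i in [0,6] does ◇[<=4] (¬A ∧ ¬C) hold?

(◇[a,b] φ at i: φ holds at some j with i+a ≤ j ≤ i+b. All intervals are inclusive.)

Evaluate at each i in [0,6]:
  i=0: ✓ (witness j=1)
  i=1: ✓ (witness j=1)
  i=2: ✗ (none in [2,6])
  i=3: ✗ (none in [3,7])
  i=4: ✓ (witness j=8)
  i=5: ✓ (witness j=8)
  i=6: ✓ (witness j=8)
Positions where it holds: {0, 1, 4, 5, 6} → 5.

5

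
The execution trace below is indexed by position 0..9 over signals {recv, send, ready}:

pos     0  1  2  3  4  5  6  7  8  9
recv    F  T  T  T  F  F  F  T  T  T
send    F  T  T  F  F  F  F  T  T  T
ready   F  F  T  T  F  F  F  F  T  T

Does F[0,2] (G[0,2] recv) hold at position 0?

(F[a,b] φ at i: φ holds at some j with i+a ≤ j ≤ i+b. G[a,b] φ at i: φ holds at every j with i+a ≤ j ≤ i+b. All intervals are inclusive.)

Check G[0,2] recv at each j in [0,2]:
  j=0: fails at 0
  j=1: holds on [1,3]
  j=2: fails at 4
Found at j=1 → formula holds.

True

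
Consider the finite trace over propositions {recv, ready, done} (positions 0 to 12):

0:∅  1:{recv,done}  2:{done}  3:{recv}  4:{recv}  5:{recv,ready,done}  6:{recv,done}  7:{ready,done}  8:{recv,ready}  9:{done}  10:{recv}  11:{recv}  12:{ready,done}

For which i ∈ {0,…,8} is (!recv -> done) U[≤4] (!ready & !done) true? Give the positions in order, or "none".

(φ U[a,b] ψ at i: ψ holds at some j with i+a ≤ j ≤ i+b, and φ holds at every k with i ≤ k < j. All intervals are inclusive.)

0, 1, 2, 3, 4, 6, 7, 8

Evaluate at each i in [0,8]:
  i=0: ✓ (rhs at j=0)
  i=1: ✓ (rhs at j=3; lhs holds on [1,2])
  i=2: ✓ (rhs at j=3; lhs holds on [2,2])
  i=3: ✓ (rhs at j=3)
  i=4: ✓ (rhs at j=4)
  i=5: ✗ (no rhs in [5,9])
  i=6: ✓ (rhs at j=10; lhs holds on [6,9])
  i=7: ✓ (rhs at j=10; lhs holds on [7,9])
  i=8: ✓ (rhs at j=10; lhs holds on [8,9])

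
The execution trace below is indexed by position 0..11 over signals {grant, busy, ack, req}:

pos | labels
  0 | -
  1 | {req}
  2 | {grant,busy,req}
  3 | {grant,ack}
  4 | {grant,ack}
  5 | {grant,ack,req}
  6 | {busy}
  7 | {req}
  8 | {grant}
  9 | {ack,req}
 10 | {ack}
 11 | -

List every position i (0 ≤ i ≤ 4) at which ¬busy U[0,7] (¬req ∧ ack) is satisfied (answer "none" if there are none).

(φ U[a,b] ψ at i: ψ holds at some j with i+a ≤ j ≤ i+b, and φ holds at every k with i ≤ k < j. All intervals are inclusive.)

3, 4

Evaluate at each i in [0,4]:
  i=0: ✗ (lhs fails at k=2 before rhs at j=3)
  i=1: ✗ (lhs fails at k=2 before rhs at j=3)
  i=2: ✗ (lhs fails at k=2 before rhs at j=3)
  i=3: ✓ (rhs at j=3)
  i=4: ✓ (rhs at j=4)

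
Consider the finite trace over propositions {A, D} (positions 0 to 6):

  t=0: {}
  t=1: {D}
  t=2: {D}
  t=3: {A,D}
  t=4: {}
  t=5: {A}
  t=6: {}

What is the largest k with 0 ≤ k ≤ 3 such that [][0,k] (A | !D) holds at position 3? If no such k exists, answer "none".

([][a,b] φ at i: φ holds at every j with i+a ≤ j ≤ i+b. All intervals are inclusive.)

3

(A | !D) must hold from j=3 onward; find where it first fails.
  j=3: holds
  j=4: holds
  j=5: holds
  j=6: holds
Holds through j=6; largest k = 3.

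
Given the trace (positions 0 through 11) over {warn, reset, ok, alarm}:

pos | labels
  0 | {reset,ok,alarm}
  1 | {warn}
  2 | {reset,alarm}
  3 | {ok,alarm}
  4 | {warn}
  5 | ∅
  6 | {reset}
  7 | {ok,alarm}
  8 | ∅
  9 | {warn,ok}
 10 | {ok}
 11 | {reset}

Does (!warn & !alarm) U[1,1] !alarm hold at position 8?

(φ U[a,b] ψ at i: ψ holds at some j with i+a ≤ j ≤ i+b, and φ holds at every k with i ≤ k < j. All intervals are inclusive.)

Yes

Need some j in [9,9] with !alarm, and (!warn & !alarm) at every k in [8,j-1].
  j=9: !alarm holds; (!warn & !alarm) holds at every k in [8,8] → satisfied.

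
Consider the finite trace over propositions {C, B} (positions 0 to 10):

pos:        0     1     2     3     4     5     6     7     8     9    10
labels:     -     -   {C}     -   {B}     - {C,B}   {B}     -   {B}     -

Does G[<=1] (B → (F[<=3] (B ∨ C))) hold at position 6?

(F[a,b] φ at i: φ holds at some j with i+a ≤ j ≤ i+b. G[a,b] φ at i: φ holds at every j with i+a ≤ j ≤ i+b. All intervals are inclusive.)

True

Check (B → (F[<=3] (B ∨ C))) at every j in [6,7]:
  j=6: antecedent true; consequent holds (witness at 6) → ✓
  j=7: antecedent true; consequent holds (witness at 7) → ✓
All positions satisfy it → formula holds.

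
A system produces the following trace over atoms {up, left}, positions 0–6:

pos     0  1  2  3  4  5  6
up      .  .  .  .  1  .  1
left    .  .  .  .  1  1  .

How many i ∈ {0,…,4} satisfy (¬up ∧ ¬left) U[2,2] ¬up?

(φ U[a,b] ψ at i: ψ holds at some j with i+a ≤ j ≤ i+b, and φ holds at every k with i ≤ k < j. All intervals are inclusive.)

2

Evaluate at each i in [0,4]:
  i=0: ✓ (rhs at j=2; lhs holds on [0,1])
  i=1: ✓ (rhs at j=3; lhs holds on [1,2])
  i=2: ✗ (no rhs in [4,4])
  i=3: ✗ (lhs fails at k=4 before rhs at j=5)
  i=4: ✗ (no rhs in [6,6])
Positions where it holds: {0, 1} → 2.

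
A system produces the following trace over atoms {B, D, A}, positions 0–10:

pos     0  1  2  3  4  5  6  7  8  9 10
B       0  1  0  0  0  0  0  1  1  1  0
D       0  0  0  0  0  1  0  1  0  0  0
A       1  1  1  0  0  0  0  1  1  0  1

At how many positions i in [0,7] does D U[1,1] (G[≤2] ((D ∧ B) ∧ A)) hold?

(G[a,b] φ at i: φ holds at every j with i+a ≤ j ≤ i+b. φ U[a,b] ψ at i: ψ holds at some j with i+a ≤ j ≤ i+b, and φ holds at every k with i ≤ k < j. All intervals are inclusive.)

Evaluate at each i in [0,7]:
  i=0: ✗ (no rhs in [1,1])
  i=1: ✗ (no rhs in [2,2])
  i=2: ✗ (no rhs in [3,3])
  i=3: ✗ (no rhs in [4,4])
  i=4: ✗ (no rhs in [5,5])
  i=5: ✗ (no rhs in [6,6])
  i=6: ✗ (no rhs in [7,7])
  i=7: ✗ (no rhs in [8,8])
Positions where it holds: {} → 0.

0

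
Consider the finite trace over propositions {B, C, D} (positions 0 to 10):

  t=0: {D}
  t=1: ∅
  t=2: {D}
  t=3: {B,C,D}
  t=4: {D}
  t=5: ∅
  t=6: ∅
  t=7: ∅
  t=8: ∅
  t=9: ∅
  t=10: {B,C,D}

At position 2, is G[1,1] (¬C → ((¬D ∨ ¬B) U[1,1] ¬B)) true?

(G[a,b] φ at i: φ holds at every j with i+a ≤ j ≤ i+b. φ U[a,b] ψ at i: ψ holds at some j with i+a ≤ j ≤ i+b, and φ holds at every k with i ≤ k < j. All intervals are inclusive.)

Check (¬C → ((¬D ∨ ¬B) U[1,1] ¬B)) at every j in [3,3]:
  j=3: antecedent false → ✓
All positions satisfy it → formula holds.

Yes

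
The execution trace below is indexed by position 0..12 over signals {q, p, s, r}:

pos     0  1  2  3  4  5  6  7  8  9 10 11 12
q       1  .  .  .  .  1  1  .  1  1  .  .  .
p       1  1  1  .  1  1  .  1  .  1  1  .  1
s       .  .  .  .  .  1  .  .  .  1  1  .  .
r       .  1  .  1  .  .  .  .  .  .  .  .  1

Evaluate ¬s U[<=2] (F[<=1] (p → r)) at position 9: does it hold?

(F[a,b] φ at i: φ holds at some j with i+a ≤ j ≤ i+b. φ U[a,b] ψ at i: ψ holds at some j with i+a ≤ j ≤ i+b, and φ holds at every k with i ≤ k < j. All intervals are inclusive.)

Does not hold

Need some j in [9,11] with F[<=1] (p → r), and ¬s at every k in [9,j-1].
  j=9: F[<=1] (p → r) — fails (none in [9,10]).
  j=10: F[<=1] (p → r) holds, but ¬s fails at k=9 → not this j.
  j=11: F[<=1] (p → r) holds, but ¬s fails at k=9 → not this j.
No j in the window works → until fails.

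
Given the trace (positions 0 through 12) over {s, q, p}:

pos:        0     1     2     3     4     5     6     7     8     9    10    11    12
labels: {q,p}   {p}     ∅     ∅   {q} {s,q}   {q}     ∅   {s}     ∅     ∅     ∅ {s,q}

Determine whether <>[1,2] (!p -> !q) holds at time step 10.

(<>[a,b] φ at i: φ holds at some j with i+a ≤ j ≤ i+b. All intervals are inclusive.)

Yes

Check (!p -> !q) at each j in [11,12]:
  j=11: true
  j=12: false
Found at j=11 → formula holds.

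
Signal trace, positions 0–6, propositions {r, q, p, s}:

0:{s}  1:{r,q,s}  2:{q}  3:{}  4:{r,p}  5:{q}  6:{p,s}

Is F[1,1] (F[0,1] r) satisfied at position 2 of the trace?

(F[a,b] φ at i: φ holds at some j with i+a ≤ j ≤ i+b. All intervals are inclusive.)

Check F[0,1] r at each j in [3,3]:
  j=3: holds (witness at 4)
Found at j=3 → formula holds.

Holds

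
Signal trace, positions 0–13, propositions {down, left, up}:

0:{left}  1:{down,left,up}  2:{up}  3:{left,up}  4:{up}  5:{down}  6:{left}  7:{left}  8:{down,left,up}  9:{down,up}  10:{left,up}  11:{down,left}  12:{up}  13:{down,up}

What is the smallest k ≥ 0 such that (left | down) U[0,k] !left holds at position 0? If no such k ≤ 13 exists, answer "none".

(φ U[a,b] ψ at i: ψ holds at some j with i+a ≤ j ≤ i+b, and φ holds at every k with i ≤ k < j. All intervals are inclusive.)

Need earliest j ≥ 0 with !left, and (left | down) at every k in [0,j-1].
  j=0: rhs fails.
  j=1: rhs fails.
  j=2: rhs holds; lhs holds on [0,1]. k = 2.

2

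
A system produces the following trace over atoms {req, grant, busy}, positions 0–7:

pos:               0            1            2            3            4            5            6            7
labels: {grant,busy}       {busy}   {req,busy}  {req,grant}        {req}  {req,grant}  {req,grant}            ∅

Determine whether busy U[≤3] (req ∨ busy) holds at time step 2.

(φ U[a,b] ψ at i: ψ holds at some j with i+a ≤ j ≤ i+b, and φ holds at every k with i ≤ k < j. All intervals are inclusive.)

Yes

Need some j in [2,5] with (req ∨ busy), and busy at every k in [2,j-1].
  j=2: (req ∨ busy) holds; no prefix to check → satisfied.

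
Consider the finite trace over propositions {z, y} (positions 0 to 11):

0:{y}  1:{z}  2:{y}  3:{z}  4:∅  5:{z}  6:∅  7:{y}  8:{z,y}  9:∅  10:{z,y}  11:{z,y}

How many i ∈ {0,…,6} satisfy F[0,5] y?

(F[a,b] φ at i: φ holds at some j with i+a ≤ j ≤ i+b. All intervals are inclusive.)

7

Evaluate at each i in [0,6]:
  i=0: ✓ (witness j=0)
  i=1: ✓ (witness j=2)
  i=2: ✓ (witness j=2)
  i=3: ✓ (witness j=7)
  i=4: ✓ (witness j=7)
  i=5: ✓ (witness j=7)
  i=6: ✓ (witness j=7)
Positions where it holds: {0, 1, 2, 3, 4, 5, 6} → 7.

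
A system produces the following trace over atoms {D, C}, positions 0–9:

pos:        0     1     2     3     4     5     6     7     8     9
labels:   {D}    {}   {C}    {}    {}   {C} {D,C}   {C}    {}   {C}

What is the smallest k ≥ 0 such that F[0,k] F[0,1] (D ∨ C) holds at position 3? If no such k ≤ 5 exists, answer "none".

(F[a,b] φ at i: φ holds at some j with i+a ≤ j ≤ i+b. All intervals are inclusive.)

1

Scan j = 3,4,… for F[0,1] (D ∨ C):
  j=3: fails
  j=4: holds
First hit at j=4, so smallest k = 4-3 = 1.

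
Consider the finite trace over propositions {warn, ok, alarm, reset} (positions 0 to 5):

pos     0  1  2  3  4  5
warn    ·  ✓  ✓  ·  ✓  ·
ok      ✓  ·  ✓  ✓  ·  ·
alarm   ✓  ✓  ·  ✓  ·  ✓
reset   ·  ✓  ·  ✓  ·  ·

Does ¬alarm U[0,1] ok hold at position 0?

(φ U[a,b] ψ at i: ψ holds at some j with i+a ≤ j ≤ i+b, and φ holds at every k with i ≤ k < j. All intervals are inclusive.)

Yes

Need some j in [0,1] with ok, and ¬alarm at every k in [0,j-1].
  j=0: ok holds; no prefix to check → satisfied.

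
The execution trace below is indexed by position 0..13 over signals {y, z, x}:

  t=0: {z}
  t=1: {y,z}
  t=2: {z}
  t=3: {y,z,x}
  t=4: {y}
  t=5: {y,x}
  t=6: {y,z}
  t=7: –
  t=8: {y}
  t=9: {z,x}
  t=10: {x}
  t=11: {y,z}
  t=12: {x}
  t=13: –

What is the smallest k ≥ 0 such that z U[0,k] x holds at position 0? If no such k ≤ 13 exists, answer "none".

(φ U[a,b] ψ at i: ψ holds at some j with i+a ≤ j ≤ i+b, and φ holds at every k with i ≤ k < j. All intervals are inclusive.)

3

Need earliest j ≥ 0 with x, and z at every k in [0,j-1].
  j=0: rhs fails.
  j=1: rhs fails.
  j=2: rhs fails.
  j=3: rhs holds; lhs holds on [0,2]. k = 3.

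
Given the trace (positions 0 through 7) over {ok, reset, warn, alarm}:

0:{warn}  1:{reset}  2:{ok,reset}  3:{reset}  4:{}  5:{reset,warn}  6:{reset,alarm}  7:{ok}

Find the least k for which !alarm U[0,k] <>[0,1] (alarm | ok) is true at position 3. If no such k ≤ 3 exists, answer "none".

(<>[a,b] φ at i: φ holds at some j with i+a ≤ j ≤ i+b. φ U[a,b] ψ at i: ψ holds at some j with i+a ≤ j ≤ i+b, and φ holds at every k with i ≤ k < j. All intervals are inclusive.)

2

Need earliest j ≥ 3 with <>[0,1] (alarm | ok), and !alarm at every k in [3,j-1].
  j=3: rhs fails.
  j=4: rhs fails.
  j=5: rhs holds; lhs holds on [3,4]. k = 2.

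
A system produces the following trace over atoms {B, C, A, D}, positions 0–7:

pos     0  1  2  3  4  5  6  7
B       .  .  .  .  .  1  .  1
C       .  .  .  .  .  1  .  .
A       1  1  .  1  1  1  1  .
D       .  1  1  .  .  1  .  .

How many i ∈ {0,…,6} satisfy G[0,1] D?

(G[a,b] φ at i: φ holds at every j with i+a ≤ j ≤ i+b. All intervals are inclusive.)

1

Evaluate at each i in [0,6]:
  i=0: ✗ (fails at j=0)
  i=1: ✓ (all of [1,2])
  i=2: ✗ (fails at j=3)
  i=3: ✗ (fails at j=3)
  i=4: ✗ (fails at j=4)
  i=5: ✗ (fails at j=6)
  i=6: ✗ (fails at j=6)
Positions where it holds: {1} → 1.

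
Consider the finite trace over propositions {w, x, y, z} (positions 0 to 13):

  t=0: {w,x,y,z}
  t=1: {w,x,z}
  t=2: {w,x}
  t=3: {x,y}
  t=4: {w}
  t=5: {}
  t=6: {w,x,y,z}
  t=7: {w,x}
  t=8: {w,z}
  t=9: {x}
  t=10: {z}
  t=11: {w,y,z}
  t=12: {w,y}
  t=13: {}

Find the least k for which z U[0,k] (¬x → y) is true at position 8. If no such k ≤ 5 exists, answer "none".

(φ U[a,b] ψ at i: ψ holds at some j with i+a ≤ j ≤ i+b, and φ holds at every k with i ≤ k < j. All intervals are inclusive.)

Need earliest j ≥ 8 with (¬x → y), and z at every k in [8,j-1].
  j=8: rhs fails.
  j=9: rhs holds; lhs holds on [8,8]. k = 1.

1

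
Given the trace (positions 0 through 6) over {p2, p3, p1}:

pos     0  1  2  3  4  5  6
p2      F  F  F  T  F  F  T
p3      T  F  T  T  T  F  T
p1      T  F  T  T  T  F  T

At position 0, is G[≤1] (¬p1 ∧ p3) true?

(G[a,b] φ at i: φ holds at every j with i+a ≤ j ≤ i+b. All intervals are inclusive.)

Does not hold

Check (¬p1 ∧ p3) at every j in [0,1]:
  j=0: false
  j=1: false
Fails at j=0 → formula fails.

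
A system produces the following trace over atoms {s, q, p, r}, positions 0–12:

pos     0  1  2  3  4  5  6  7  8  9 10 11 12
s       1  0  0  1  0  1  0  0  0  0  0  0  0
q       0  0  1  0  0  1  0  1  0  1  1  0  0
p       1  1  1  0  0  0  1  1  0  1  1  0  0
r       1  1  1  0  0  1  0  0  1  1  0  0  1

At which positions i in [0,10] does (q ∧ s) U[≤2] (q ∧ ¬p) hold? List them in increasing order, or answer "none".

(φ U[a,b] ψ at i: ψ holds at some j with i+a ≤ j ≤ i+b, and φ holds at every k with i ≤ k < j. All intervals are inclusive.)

Evaluate at each i in [0,10]:
  i=0: ✗ (no rhs in [0,2])
  i=1: ✗ (no rhs in [1,3])
  i=2: ✗ (no rhs in [2,4])
  i=3: ✗ (lhs fails at k=3 before rhs at j=5)
  i=4: ✗ (lhs fails at k=4 before rhs at j=5)
  i=5: ✓ (rhs at j=5)
  i=6: ✗ (no rhs in [6,8])
  i=7: ✗ (no rhs in [7,9])
  i=8: ✗ (no rhs in [8,10])
  i=9: ✗ (no rhs in [9,11])
  i=10: ✗ (no rhs in [10,12])

5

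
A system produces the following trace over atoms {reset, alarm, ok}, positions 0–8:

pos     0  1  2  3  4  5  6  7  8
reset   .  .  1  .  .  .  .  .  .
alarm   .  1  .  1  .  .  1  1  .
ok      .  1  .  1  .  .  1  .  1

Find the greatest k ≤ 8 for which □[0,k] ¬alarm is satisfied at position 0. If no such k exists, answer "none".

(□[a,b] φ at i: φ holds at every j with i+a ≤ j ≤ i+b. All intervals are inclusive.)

¬alarm must hold from j=0 onward; find where it first fails.
  j=0: holds
  j=1: fails
Holds on [0,0], so largest k = 0.

0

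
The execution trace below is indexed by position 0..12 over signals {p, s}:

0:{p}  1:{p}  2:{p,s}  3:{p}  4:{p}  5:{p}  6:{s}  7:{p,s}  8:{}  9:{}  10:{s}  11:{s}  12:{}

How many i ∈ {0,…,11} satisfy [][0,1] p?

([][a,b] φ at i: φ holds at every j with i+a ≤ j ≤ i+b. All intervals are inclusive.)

5

Evaluate at each i in [0,11]:
  i=0: ✓ (all of [0,1])
  i=1: ✓ (all of [1,2])
  i=2: ✓ (all of [2,3])
  i=3: ✓ (all of [3,4])
  i=4: ✓ (all of [4,5])
  i=5: ✗ (fails at j=6)
  i=6: ✗ (fails at j=6)
  i=7: ✗ (fails at j=8)
  i=8: ✗ (fails at j=8)
  i=9: ✗ (fails at j=9)
  i=10: ✗ (fails at j=10)
  i=11: ✗ (fails at j=11)
Positions where it holds: {0, 1, 2, 3, 4} → 5.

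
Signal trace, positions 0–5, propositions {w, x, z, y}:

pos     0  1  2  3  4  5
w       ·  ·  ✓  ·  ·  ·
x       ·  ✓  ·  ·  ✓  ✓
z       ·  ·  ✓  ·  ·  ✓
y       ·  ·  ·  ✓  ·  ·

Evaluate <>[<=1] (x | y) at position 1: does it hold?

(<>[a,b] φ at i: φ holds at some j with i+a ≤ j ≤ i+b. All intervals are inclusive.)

Check (x | y) at each j in [1,2]:
  j=1: true
  j=2: false
Found at j=1 → formula holds.

True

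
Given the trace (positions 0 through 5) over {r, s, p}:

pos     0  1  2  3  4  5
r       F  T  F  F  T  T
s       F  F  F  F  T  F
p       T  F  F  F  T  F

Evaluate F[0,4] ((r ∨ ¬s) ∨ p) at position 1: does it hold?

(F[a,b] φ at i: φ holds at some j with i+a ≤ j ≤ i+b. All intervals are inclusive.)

Check ((r ∨ ¬s) ∨ p) at each j in [1,5]:
  j=1: true
  j=2: true
  j=3: true
  j=4: true
  j=5: true
Found at j=1 → formula holds.

Holds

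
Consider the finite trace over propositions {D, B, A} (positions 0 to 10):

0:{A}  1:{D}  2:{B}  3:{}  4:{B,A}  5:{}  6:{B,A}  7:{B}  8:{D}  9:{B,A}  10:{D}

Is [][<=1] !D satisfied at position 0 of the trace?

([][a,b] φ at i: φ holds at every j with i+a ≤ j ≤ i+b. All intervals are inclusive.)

Check !D at every j in [0,1]:
  j=0: true
  j=1: false
Fails at j=1 → formula fails.

False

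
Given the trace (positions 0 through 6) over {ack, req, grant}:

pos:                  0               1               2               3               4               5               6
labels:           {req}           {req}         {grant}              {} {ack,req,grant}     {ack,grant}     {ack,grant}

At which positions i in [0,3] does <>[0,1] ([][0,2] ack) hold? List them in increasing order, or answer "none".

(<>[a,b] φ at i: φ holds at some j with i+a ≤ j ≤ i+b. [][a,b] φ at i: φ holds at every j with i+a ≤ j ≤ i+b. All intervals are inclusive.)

3

Evaluate at each i in [0,3]:
  i=0: ✗ (none in [0,1])
  i=1: ✗ (none in [1,2])
  i=2: ✗ (none in [2,3])
  i=3: ✓ (witness j=4)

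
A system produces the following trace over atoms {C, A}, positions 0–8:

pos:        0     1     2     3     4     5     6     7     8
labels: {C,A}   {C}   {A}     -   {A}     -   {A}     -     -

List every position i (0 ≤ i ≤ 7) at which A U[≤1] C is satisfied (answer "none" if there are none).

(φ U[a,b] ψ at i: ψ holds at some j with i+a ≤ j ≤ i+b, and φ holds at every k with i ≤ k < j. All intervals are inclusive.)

0, 1

Evaluate at each i in [0,7]:
  i=0: ✓ (rhs at j=0)
  i=1: ✓ (rhs at j=1)
  i=2: ✗ (no rhs in [2,3])
  i=3: ✗ (no rhs in [3,4])
  i=4: ✗ (no rhs in [4,5])
  i=5: ✗ (no rhs in [5,6])
  i=6: ✗ (no rhs in [6,7])
  i=7: ✗ (no rhs in [7,8])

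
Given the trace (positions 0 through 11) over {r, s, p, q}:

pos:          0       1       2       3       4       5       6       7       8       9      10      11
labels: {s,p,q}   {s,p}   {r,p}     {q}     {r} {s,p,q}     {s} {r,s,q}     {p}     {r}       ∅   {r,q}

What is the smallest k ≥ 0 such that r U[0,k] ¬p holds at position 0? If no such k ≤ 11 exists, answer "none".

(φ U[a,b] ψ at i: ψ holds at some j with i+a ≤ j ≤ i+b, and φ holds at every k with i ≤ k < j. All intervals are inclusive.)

none

Need earliest j ≥ 0 with ¬p, and r at every k in [0,j-1].
  j=0: rhs fails.
  j=1: rhs fails.
  j=2: rhs fails.
  j=3: rhs holds but lhs fails at k=0.
  j=4: rhs holds but lhs fails at k=0.
  j=5: rhs fails.
  j=6: rhs holds but lhs fails at k=0.
  j=7: rhs holds but lhs fails at k=0.
  j=8: rhs fails.
  j=9: rhs holds but lhs fails at k=0.
  j=10: rhs holds but lhs fails at k=0.
  j=11: rhs holds but lhs fails at k=0.
No witness within the range → none.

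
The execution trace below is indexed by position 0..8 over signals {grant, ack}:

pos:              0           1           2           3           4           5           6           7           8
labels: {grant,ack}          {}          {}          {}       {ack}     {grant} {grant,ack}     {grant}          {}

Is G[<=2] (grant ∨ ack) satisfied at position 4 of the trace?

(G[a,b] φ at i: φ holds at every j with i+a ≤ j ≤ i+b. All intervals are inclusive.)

Holds

Check (grant ∨ ack) at every j in [4,6]:
  j=4: true
  j=5: true
  j=6: true
All positions satisfy it → formula holds.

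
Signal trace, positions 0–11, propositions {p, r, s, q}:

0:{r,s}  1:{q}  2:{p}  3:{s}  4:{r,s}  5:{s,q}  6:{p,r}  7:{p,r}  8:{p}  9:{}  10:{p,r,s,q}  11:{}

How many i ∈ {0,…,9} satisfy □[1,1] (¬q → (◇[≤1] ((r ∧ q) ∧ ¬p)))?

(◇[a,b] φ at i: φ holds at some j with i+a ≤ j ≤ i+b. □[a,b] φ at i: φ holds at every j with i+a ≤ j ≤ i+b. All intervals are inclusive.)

Evaluate at each i in [0,9]:
  i=0: ✓ (all of [1,1])
  i=1: ✗ (fails at j=2)
  i=2: ✗ (fails at j=3)
  i=3: ✗ (fails at j=4)
  i=4: ✓ (all of [5,5])
  i=5: ✗ (fails at j=6)
  i=6: ✗ (fails at j=7)
  i=7: ✗ (fails at j=8)
  i=8: ✗ (fails at j=9)
  i=9: ✓ (all of [10,10])
Positions where it holds: {0, 4, 9} → 3.

3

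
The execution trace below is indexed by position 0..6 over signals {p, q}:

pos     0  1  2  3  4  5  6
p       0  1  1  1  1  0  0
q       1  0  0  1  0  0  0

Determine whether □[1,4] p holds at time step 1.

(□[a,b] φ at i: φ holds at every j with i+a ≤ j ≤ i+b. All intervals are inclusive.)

Check p at every j in [2,5]:
  j=2: true
  j=3: true
  j=4: true
  j=5: false
Fails at j=5 → formula fails.

False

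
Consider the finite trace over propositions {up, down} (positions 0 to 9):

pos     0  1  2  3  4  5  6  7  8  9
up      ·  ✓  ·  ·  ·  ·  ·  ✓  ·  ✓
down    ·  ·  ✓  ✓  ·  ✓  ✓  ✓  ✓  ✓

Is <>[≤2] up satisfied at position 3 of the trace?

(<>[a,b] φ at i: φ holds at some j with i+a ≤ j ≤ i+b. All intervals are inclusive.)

No

Check up at each j in [3,5]:
  j=3: false
  j=4: false
  j=5: false
No position in the window satisfies it → formula fails.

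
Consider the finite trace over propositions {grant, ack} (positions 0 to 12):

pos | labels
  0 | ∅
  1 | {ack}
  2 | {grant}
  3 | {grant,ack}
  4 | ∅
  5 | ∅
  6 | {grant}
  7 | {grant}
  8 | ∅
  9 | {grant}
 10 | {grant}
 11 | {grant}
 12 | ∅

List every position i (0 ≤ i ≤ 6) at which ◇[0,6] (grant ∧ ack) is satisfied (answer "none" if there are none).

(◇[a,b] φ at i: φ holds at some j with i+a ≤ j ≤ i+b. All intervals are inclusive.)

0, 1, 2, 3

Evaluate at each i in [0,6]:
  i=0: ✓ (witness j=3)
  i=1: ✓ (witness j=3)
  i=2: ✓ (witness j=3)
  i=3: ✓ (witness j=3)
  i=4: ✗ (none in [4,10])
  i=5: ✗ (none in [5,11])
  i=6: ✗ (none in [6,12])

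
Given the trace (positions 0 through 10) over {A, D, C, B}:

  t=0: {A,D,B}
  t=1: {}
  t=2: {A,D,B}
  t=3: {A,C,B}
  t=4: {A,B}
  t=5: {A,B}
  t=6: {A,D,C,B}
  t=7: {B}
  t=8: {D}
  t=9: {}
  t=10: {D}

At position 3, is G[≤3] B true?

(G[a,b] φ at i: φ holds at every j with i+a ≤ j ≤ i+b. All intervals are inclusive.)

Holds

Check B at every j in [3,6]:
  j=3: true
  j=4: true
  j=5: true
  j=6: true
All positions satisfy it → formula holds.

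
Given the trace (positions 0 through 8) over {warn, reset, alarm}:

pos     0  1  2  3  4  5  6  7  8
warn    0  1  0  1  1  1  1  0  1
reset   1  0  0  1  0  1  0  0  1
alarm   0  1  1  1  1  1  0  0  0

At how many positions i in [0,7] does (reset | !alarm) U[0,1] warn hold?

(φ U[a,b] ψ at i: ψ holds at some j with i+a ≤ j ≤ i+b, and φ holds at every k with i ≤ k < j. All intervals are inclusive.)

7

Evaluate at each i in [0,7]:
  i=0: ✓ (rhs at j=1; lhs holds on [0,0])
  i=1: ✓ (rhs at j=1)
  i=2: ✗ (lhs fails at k=2 before rhs at j=3)
  i=3: ✓ (rhs at j=3)
  i=4: ✓ (rhs at j=4)
  i=5: ✓ (rhs at j=5)
  i=6: ✓ (rhs at j=6)
  i=7: ✓ (rhs at j=8; lhs holds on [7,7])
Positions where it holds: {0, 1, 3, 4, 5, 6, 7} → 7.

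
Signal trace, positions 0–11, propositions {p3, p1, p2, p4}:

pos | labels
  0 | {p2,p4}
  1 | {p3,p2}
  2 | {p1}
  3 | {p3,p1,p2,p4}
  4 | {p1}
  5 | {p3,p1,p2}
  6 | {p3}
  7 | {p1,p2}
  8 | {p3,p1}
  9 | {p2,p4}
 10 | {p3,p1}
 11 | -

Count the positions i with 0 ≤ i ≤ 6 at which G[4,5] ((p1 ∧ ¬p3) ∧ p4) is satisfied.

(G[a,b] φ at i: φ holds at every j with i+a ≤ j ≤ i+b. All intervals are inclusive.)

0

Evaluate at each i in [0,6]:
  i=0: ✗ (fails at j=4)
  i=1: ✗ (fails at j=5)
  i=2: ✗ (fails at j=6)
  i=3: ✗ (fails at j=7)
  i=4: ✗ (fails at j=8)
  i=5: ✗ (fails at j=9)
  i=6: ✗ (fails at j=10)
Positions where it holds: {} → 0.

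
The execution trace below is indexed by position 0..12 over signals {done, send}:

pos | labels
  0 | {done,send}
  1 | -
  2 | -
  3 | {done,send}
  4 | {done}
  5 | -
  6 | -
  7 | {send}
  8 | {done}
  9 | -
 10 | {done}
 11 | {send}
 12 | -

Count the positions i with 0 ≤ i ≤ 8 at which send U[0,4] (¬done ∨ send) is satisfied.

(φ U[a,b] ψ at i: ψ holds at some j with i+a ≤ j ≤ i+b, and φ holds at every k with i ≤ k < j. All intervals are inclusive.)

Evaluate at each i in [0,8]:
  i=0: ✓ (rhs at j=0)
  i=1: ✓ (rhs at j=1)
  i=2: ✓ (rhs at j=2)
  i=3: ✓ (rhs at j=3)
  i=4: ✗ (lhs fails at k=4 before rhs at j=5)
  i=5: ✓ (rhs at j=5)
  i=6: ✓ (rhs at j=6)
  i=7: ✓ (rhs at j=7)
  i=8: ✗ (lhs fails at k=8 before rhs at j=9)
Positions where it holds: {0, 1, 2, 3, 5, 6, 7} → 7.

7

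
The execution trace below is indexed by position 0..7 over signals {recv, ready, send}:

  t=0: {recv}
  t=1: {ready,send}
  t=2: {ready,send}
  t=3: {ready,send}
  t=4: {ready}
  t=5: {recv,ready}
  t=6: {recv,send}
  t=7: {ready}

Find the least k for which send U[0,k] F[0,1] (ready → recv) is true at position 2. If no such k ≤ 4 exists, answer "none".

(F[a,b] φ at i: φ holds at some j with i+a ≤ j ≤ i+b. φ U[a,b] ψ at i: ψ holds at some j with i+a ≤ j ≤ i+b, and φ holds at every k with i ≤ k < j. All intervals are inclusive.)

Need earliest j ≥ 2 with F[0,1] (ready → recv), and send at every k in [2,j-1].
  j=2: rhs fails.
  j=3: rhs fails.
  j=4: rhs holds; lhs holds on [2,3]. k = 2.

2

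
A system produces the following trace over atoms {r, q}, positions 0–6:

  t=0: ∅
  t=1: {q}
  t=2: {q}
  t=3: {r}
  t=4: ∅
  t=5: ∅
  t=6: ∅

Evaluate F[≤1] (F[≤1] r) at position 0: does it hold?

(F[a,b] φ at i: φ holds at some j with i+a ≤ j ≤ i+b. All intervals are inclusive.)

False

Check F[≤1] r at each j in [0,1]:
  j=0: fails (none in [0,1])
  j=1: fails (none in [1,2])
No position in the window satisfies it → formula fails.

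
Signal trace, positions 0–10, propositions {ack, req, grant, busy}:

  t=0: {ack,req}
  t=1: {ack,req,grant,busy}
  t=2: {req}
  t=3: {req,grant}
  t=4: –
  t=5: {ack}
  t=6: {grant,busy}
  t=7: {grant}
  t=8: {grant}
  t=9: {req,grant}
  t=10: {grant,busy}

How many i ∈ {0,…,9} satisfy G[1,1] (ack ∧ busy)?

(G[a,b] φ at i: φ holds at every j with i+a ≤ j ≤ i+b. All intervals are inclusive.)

Evaluate at each i in [0,9]:
  i=0: ✓ (all of [1,1])
  i=1: ✗ (fails at j=2)
  i=2: ✗ (fails at j=3)
  i=3: ✗ (fails at j=4)
  i=4: ✗ (fails at j=5)
  i=5: ✗ (fails at j=6)
  i=6: ✗ (fails at j=7)
  i=7: ✗ (fails at j=8)
  i=8: ✗ (fails at j=9)
  i=9: ✗ (fails at j=10)
Positions where it holds: {0} → 1.

1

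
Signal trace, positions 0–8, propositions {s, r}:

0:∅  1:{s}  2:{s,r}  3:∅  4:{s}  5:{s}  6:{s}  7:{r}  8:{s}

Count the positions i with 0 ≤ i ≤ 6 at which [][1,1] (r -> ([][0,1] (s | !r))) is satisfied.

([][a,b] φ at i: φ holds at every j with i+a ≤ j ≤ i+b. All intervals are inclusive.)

Evaluate at each i in [0,6]:
  i=0: ✓ (all of [1,1])
  i=1: ✓ (all of [2,2])
  i=2: ✓ (all of [3,3])
  i=3: ✓ (all of [4,4])
  i=4: ✓ (all of [5,5])
  i=5: ✓ (all of [6,6])
  i=6: ✗ (fails at j=7)
Positions where it holds: {0, 1, 2, 3, 4, 5} → 6.

6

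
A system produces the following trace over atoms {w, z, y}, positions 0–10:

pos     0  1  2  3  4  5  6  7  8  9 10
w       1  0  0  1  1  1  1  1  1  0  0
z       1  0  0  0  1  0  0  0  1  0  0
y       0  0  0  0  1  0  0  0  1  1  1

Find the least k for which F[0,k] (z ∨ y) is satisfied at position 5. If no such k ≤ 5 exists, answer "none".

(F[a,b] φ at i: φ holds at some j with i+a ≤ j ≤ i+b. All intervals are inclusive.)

3

Scan j = 5,6,… for (z ∨ y):
  j=5: fails
  j=6: fails
  j=7: fails
  j=8: holds
First hit at j=8, so smallest k = 8-5 = 3.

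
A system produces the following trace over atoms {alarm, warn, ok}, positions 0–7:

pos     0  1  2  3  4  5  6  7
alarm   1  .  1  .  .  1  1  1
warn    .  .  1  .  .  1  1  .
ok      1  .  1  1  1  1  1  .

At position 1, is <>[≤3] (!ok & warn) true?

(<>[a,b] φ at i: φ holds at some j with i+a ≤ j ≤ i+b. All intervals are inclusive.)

Check (!ok & warn) at each j in [1,4]:
  j=1: false
  j=2: false
  j=3: false
  j=4: false
No position in the window satisfies it → formula fails.

False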